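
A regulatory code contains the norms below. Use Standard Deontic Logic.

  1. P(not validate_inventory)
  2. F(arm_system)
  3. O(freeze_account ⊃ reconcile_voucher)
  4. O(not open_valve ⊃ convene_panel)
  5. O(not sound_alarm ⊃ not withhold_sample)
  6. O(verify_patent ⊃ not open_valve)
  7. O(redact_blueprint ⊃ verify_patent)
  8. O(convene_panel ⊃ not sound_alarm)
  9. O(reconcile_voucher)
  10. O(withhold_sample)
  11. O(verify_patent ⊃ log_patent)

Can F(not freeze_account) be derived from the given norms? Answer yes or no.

No

Premise 3 is O(freeze_account ⊃ reconcile_voucher); even if O(reconcile_voucher) held, inferring O(freeze_account) would be affirming the consequent — invalid.
No other premise forces O(freeze_account). An ideal world satisfying every premise can still have not freeze_account true, so F(not freeze_account) is not derivable.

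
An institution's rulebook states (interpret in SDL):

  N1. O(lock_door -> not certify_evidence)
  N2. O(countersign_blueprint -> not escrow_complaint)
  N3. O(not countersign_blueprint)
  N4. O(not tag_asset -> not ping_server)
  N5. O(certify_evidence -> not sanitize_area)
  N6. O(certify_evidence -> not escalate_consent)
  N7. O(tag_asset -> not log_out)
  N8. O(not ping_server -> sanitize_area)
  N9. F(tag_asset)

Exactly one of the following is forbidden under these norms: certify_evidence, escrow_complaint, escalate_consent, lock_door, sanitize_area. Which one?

certify_evidence

F(tag_asset) at premise 9 means O(not tag_asset).
With premise 4, O(not tag_asset -> not ping_server), the K-axiom yields O(not ping_server).
Premise 8 is O(not ping_server -> sanitize_area); since O(not ping_server), deontic closure gives O(sanitize_area).
The contrapositive of premise 5 (O(certify_evidence -> not sanitize_area)) is O(sanitize_area -> not certify_evidence), and O(sanitize_area) is already established, so O(not certify_evidence).
So O(not certify_evidence) holds, i.e. certify_evidence is forbidden. None of the other listed options is forbidden under the premises.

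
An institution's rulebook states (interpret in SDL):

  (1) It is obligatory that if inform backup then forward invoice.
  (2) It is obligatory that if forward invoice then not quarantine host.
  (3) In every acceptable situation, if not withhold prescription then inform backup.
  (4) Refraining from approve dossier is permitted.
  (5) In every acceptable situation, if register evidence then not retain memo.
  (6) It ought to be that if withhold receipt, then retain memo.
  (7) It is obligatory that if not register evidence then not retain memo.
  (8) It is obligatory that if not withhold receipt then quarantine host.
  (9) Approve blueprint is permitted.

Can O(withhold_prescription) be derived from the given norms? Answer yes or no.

Yes

By case analysis on ¬register_evidence: premise 7 gives O(¬register_evidence → ¬retain_memo) and premise 5 gives O(register_evidence → ¬retain_memo), so O(¬retain_memo) either way.
Premise 6 is O(withhold_receipt → retain_memo); contrapositively O(¬retain_memo → ¬withhold_receipt). Since O(¬retain_memo) holds, K gives O(¬withhold_receipt).
With premise 8, O(¬withhold_receipt → quarantine_host), the K-axiom yields O(quarantine_host).
Premise 2 is O(forward_invoice → ¬quarantine_host); contrapositively O(quarantine_host → ¬forward_invoice). Since O(quarantine_host) holds, K gives O(¬forward_invoice).
The contrapositive of premise 1 (O(inform_backup → forward_invoice)) is O(¬forward_invoice → ¬inform_backup), and O(¬forward_invoice) is already established, so O(¬inform_backup).
Premise 3, O(¬withhold_prescription → inform_backup), contraposes to O(¬inform_backup → withhold_prescription); with O(¬inform_backup) we get O(withhold_prescription).
Premises 4, 9 do not contribute to this derivation.
So O(withhold_prescription) follows.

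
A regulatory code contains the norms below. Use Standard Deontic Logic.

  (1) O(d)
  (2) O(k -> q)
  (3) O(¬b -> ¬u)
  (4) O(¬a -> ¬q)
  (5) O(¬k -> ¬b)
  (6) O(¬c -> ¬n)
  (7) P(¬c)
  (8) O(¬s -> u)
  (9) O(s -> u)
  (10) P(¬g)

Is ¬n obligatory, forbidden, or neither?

Neither

Premise 6 is O(¬c -> ¬n), but O(¬c) is not derivable from the premises (the permission P(¬c) asserts only ¬O(c), not O(¬c)), so it does not yield O(¬n).
No premise or chain of K-axiom applications forces O(¬n), and none forces O(n). So ¬n is neither obligatory nor forbidden under these norms.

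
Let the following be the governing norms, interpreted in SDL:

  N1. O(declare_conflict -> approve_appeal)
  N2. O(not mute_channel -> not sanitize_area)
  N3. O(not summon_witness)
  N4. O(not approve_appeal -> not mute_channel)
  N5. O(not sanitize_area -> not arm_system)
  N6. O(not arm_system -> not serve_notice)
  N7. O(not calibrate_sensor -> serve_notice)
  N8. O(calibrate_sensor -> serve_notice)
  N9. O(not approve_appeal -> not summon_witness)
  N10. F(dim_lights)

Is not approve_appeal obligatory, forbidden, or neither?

Premises 7 and 8 cover both cases: O(not calibrate_sensor -> serve_notice) and O(calibrate_sensor -> serve_notice). Since not calibrate_sensor ∨ calibrate_sensor is a tautology, O(serve_notice) follows.
Premise 6 is O(not arm_system -> not serve_notice); contrapositively O(serve_notice -> arm_system). Since O(serve_notice) holds, K gives O(arm_system).
Premise 5 is O(not sanitize_area -> not arm_system); contrapositively O(arm_system -> sanitize_area). Since O(arm_system) holds, K gives O(sanitize_area).
Premise 2, O(not mute_channel -> not sanitize_area), contraposes to O(sanitize_area -> mute_channel); with O(sanitize_area) we get O(mute_channel).
The contrapositive of premise 4 (O(not approve_appeal -> not mute_channel)) is O(mute_channel -> approve_appeal), and O(mute_channel) is already established, so O(approve_appeal).
Premises 1, 3, 9, 10 do not contribute to this derivation.
Thus O(approve_appeal), which is F(not approve_appeal): not approve_appeal is forbidden.

Forbidden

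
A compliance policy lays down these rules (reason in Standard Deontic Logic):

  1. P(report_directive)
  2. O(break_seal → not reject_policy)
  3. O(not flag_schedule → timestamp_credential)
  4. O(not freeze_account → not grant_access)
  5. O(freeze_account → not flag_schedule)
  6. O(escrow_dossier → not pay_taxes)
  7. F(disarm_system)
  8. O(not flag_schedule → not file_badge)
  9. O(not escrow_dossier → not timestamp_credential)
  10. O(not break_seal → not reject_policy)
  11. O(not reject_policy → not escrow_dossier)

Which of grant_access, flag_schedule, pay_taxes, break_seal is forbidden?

Premises 2 and 10 are O(break_seal → not reject_policy) and O(not break_seal → not reject_policy); every ideal world satisfies break_seal or not break_seal, so in either case not reject_policy holds — hence O(not reject_policy).
From O(not reject_policy) and premise 11, O(not reject_policy → not escrow_dossier), we obtain O(not escrow_dossier).
Premise 9 is O(not escrow_dossier → not timestamp_credential); since O(not escrow_dossier), deontic closure gives O(not timestamp_credential).
Premise 3, O(not flag_schedule → timestamp_credential), contraposes to O(not timestamp_credential → flag_schedule); with O(not timestamp_credential) we get O(flag_schedule).
Premise 5, O(freeze_account → not flag_schedule), contraposes to O(flag_schedule → not freeze_account); with O(flag_schedule) we get O(not freeze_account).
From O(not freeze_account) and premise 4, O(not freeze_account → not grant_access), we obtain O(not grant_access).
So O(not grant_access) holds, i.e. grant_access is forbidden. None of the other listed options is forbidden under the premises.

grant_access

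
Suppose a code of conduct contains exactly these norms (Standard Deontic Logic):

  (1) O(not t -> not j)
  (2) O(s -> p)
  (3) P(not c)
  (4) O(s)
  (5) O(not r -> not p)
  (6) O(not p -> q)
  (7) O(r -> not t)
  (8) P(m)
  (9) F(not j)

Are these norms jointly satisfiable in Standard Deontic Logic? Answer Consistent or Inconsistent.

Inconsistent

From premise 4 we have O(s).
With premise 2, O(s -> p), the K-axiom yields O(p).
The contrapositive of premise 5 (O(not r -> not p)) is O(p -> r), and O(p) is already established, so O(r).
With premise 7, O(r -> not t), the K-axiom yields O(not t).
With premise 1, O(not t -> not j), the K-axiom yields O(not j).
But premise 9, F(not j), means O(j).
We now have both O(not j) and O(j) — j is simultaneously obligatory and forbidden, violating the D-axiom.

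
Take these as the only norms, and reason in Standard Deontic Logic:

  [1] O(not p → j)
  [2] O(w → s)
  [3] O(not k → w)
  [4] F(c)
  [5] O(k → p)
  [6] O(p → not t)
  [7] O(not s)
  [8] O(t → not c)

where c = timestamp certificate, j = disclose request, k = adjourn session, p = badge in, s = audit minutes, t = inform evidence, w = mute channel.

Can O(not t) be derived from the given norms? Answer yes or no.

Premise 7 gives O(not s).
The contrapositive of premise 2 (O(w → s)) is O(not s → not w), and O(not s) is already established, so O(not w).
Premise 3 is O(not k → w); contrapositively O(not w → k). Since O(not w) holds, K gives O(k).
From O(k) and premise 5, O(k → p), we obtain O(p).
With premise 6, O(p → not t), the K-axiom yields O(not t).
Premises 1, 4, 8 do not contribute to this derivation.
So O(not t) follows.

Yes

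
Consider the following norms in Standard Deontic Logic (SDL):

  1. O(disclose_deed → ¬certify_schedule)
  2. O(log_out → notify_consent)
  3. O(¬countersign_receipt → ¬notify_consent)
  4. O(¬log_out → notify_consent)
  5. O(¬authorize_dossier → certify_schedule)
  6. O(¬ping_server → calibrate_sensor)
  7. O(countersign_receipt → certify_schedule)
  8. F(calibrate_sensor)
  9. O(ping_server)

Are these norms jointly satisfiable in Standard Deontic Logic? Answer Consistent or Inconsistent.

Consistent

Premise 6 is O(¬ping_server → calibrate_sensor), but O(¬ping_server) is not derivable from the premises, so it does not yield O(calibrate_sensor).
So O(calibrate_sensor) is not derivable, and the apparent clash with O(¬calibrate_sensor) does not arise.
A world satisfying every obligation exists (e.g. authorize_dossier=false, calibrate_sensor=false, certify_schedule=true, countersign_receipt=true, disclose_deed=false, log_out=false, notify_consent=true, ping_server=true); no atom is both obligatory and forbidden, so the set is consistent.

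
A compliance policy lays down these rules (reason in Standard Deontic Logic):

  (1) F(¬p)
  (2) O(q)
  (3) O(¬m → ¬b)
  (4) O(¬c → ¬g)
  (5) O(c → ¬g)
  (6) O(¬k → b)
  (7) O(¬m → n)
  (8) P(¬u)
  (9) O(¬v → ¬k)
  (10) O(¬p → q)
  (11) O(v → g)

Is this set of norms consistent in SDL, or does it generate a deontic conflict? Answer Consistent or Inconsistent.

Premise 10 is O(¬p → q); even if O(q) held, inferring O(¬p) would be affirming the consequent — invalid.
So O(¬p) is not derivable, and the apparent clash with O(p) does not arise.
A world satisfying every obligation exists (e.g. b=true, c=false, g=false, k=false, m=true, n=false, p=true, q=true, u=false, v=false); no atom is both obligatory and forbidden, so the set is consistent.

Consistent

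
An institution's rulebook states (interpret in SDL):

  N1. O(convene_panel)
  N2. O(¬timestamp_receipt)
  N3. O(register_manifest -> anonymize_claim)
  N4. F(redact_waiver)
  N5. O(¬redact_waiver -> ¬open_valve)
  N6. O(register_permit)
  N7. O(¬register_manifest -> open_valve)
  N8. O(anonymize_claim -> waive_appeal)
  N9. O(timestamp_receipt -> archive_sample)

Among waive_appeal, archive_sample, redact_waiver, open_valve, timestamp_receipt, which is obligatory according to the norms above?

waive_appeal

Premise 4, F(redact_waiver), is equivalent to O(¬redact_waiver).
Applying K to premise 5 (O(¬redact_waiver -> ¬open_valve)) and O(¬redact_waiver) yields O(¬open_valve).
Premise 7, O(¬register_manifest -> open_valve), contraposes to O(¬open_valve -> register_manifest); with O(¬open_valve) we get O(register_manifest).
Applying K to premise 3 (O(register_manifest -> anonymize_claim)) and O(register_manifest) yields O(anonymize_claim).
With premise 8, O(anonymize_claim -> waive_appeal), the K-axiom yields O(waive_appeal).
So O(waive_appeal) holds — waive_appeal is obligatory. None of the other listed options is made obligatory by any chain of premises.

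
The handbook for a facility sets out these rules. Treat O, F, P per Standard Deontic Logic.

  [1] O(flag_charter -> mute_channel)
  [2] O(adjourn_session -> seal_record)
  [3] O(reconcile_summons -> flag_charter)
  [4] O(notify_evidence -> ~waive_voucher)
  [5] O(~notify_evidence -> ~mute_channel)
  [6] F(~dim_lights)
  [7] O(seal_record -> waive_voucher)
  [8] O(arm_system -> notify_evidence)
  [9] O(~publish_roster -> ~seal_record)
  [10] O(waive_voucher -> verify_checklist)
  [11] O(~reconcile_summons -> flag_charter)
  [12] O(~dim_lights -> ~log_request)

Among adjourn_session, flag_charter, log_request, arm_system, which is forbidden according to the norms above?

adjourn_session

Premises 3 and 11 are O(reconcile_summons -> flag_charter) and O(~reconcile_summons -> flag_charter); every ideal world satisfies reconcile_summons or ~reconcile_summons, so in either case flag_charter holds — hence O(flag_charter).
With premise 1, O(flag_charter -> mute_channel), the K-axiom yields O(mute_channel).
Premise 5 is O(~notify_evidence -> ~mute_channel); contrapositively O(mute_channel -> notify_evidence). Since O(mute_channel) holds, K gives O(notify_evidence).
Premise 4 is O(notify_evidence -> ~waive_voucher); since O(notify_evidence), deontic closure gives O(~waive_voucher).
The contrapositive of premise 7 (O(seal_record -> waive_voucher)) is O(~waive_voucher -> ~seal_record), and O(~waive_voucher) is already established, so O(~seal_record).
The contrapositive of premise 2 (O(adjourn_session -> seal_record)) is O(~seal_record -> ~adjourn_session), and O(~seal_record) is already established, so O(~adjourn_session).
So O(~adjourn_session) holds, i.e. adjourn_session is forbidden. None of the other listed options is forbidden under the premises.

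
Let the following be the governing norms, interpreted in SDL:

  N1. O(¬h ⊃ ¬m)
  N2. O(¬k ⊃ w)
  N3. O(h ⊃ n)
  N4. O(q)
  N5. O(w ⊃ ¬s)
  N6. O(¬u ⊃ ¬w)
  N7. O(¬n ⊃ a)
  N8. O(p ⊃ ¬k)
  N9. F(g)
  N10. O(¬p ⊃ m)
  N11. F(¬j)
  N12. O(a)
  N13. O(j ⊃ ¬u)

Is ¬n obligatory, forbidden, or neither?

Forbidden

F(¬j) at premise 11 means O(j).
Premise 13 is O(j ⊃ ¬u); since O(j), deontic closure gives O(¬u).
Applying K to premise 6 (O(¬u ⊃ ¬w)) and O(¬u) yields O(¬w).
Premise 2 is O(¬k ⊃ w); contrapositively O(¬w ⊃ k). Since O(¬w) holds, K gives O(k).
The contrapositive of premise 8 (O(p ⊃ ¬k)) is O(k ⊃ ¬p), and O(k) is already established, so O(¬p).
From O(¬p) and premise 10, O(¬p ⊃ m), we obtain O(m).
The contrapositive of premise 1 (O(¬h ⊃ ¬m)) is O(m ⊃ h), and O(m) is already established, so O(h).
From O(h) and premise 3, O(h ⊃ n), we obtain O(n).
Premises 4, 5, 7, 9, 12 do not contribute to this derivation.
Thus O(n), which is F(¬n): ¬n is forbidden.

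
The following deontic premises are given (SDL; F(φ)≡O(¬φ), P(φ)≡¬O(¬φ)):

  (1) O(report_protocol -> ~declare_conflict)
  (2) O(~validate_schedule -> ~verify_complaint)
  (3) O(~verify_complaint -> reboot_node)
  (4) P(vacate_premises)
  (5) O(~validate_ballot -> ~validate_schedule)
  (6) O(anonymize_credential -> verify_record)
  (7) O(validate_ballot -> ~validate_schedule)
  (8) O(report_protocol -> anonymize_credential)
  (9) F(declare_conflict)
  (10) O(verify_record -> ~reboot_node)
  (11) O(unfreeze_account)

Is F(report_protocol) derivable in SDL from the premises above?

By case analysis on validate_ballot: premise 7 gives O(validate_ballot -> ~validate_schedule) and premise 5 gives O(~validate_ballot -> ~validate_schedule), so O(~validate_schedule) either way.
With premise 2, O(~validate_schedule -> ~verify_complaint), the K-axiom yields O(~verify_complaint).
With premise 3, O(~verify_complaint -> reboot_node), the K-axiom yields O(reboot_node).
Premise 10 is O(verify_record -> ~reboot_node); contrapositively O(reboot_node -> ~verify_record). Since O(reboot_node) holds, K gives O(~verify_record).
Premise 6 is O(anonymize_credential -> verify_record); contrapositively O(~verify_record -> ~anonymize_credential). Since O(~verify_record) holds, K gives O(~anonymize_credential).
The contrapositive of premise 8 (O(report_protocol -> anonymize_credential)) is O(~anonymize_credential -> ~report_protocol), and O(~anonymize_credential) is already established, so O(~report_protocol).
Premises 1, 4, 9, 11 do not contribute to this derivation.
So O(~report_protocol) holds, i.e. F(report_protocol). The claim follows.

Yes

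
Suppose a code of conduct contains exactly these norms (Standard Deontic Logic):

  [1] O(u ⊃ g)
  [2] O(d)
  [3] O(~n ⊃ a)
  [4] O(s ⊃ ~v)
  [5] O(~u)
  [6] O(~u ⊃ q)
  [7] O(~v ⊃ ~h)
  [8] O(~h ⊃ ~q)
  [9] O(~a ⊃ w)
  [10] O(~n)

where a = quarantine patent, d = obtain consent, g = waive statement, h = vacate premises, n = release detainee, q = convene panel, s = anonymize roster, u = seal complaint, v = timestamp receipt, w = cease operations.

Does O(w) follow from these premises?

No

Premise 9 is O(~a ⊃ w), but O(~a) is not derivable from the premises, so it does not yield O(w).
No other premise forces O(w). An ideal world satisfying every premise can still have w false, so O(w) is not derivable.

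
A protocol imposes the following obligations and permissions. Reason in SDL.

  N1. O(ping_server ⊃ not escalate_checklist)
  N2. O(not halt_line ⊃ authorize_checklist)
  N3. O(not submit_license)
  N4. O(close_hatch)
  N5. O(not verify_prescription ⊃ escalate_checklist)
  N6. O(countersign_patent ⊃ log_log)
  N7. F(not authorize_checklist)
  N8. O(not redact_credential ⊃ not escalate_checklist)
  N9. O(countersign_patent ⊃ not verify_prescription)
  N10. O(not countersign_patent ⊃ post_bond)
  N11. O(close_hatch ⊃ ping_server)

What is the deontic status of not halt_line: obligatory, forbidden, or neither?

Neither

Premise 2 is O(not halt_line ⊃ authorize_checklist); even if O(authorize_checklist) held, inferring O(not halt_line) would be affirming the consequent — invalid.
No premise or chain of K-axiom applications forces O(not halt_line), and none forces O(halt_line). So not halt_line is neither obligatory nor forbidden under these norms.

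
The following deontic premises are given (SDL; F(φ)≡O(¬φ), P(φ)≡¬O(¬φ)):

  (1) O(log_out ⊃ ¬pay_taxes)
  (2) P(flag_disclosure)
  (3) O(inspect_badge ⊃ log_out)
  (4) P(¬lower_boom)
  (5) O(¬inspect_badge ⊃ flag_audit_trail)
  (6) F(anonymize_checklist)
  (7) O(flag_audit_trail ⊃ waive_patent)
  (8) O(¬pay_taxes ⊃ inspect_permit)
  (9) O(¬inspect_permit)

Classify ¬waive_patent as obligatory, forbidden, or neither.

Forbidden

Premise 9 states O(¬inspect_permit) outright.
Premise 8 is O(¬pay_taxes ⊃ inspect_permit); contrapositively O(¬inspect_permit ⊃ pay_taxes). Since O(¬inspect_permit) holds, K gives O(pay_taxes).
The contrapositive of premise 1 (O(log_out ⊃ ¬pay_taxes)) is O(pay_taxes ⊃ ¬log_out), and O(pay_taxes) is already established, so O(¬log_out).
The contrapositive of premise 3 (O(inspect_badge ⊃ log_out)) is O(¬log_out ⊃ ¬inspect_badge), and O(¬log_out) is already established, so O(¬inspect_badge).
With premise 5, O(¬inspect_badge ⊃ flag_audit_trail), the K-axiom yields O(flag_audit_trail).
From O(flag_audit_trail) and premise 7, O(flag_audit_trail ⊃ waive_patent), we obtain O(waive_patent).
Premises 2, 4, 6 do not contribute to this derivation.
Thus O(waive_patent), which is F(¬waive_patent): ¬waive_patent is forbidden.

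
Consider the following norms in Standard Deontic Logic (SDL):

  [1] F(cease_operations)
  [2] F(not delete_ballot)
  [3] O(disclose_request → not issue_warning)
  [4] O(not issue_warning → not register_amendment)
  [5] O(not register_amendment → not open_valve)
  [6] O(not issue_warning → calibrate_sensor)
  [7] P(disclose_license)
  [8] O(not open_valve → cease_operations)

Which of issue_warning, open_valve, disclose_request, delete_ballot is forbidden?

F(cease_operations) at premise 1 means O(not cease_operations).
The contrapositive of premise 8 (O(not open_valve → cease_operations)) is O(not cease_operations → open_valve), and O(not cease_operations) is already established, so O(open_valve).
Premise 5 is O(not register_amendment → not open_valve); contrapositively O(open_valve → register_amendment). Since O(open_valve) holds, K gives O(register_amendment).
The contrapositive of premise 4 (O(not issue_warning → not register_amendment)) is O(register_amendment → issue_warning), and O(register_amendment) is already established, so O(issue_warning).
Premise 3 is O(disclose_request → not issue_warning); contrapositively O(issue_warning → not disclose_request). Since O(issue_warning) holds, K gives O(not disclose_request).
So O(not disclose_request) holds, i.e. disclose_request is forbidden. None of the other listed options is forbidden under the premises.

disclose_request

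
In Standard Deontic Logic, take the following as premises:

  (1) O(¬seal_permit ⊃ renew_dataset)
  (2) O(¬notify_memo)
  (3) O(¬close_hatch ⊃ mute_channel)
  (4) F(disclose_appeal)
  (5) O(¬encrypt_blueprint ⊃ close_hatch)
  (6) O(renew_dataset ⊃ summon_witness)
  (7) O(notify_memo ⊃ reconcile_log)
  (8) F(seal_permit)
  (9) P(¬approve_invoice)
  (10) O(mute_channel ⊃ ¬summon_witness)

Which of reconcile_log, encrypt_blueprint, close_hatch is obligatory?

Premise 8 is F(seal_permit), i.e. O(¬seal_permit).
With premise 1, O(¬seal_permit ⊃ renew_dataset), the K-axiom yields O(renew_dataset).
With premise 6, O(renew_dataset ⊃ summon_witness), the K-axiom yields O(summon_witness).
Premise 10 is O(mute_channel ⊃ ¬summon_witness); contrapositively O(summon_witness ⊃ ¬mute_channel). Since O(summon_witness) holds, K gives O(¬mute_channel).
Premise 3, O(¬close_hatch ⊃ mute_channel), contraposes to O(¬mute_channel ⊃ close_hatch); with O(¬mute_channel) we get O(close_hatch).
So O(close_hatch) holds — close_hatch is obligatory. None of the other listed options is made obligatory by any chain of premises.

close_hatch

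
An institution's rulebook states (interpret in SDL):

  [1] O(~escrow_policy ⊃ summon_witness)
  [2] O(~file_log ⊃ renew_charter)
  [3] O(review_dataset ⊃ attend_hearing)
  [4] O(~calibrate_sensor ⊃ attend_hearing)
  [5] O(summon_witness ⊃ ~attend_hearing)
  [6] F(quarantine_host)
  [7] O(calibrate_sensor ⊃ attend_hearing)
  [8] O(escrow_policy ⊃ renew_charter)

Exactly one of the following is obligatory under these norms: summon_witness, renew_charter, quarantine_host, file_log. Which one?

By case analysis on calibrate_sensor: premise 7 gives O(calibrate_sensor ⊃ attend_hearing) and premise 4 gives O(~calibrate_sensor ⊃ attend_hearing), so O(attend_hearing) either way.
Premise 5 is O(summon_witness ⊃ ~attend_hearing); contrapositively O(attend_hearing ⊃ ~summon_witness). Since O(attend_hearing) holds, K gives O(~summon_witness).
Premise 1, O(~escrow_policy ⊃ summon_witness), contraposes to O(~summon_witness ⊃ escrow_policy); with O(~summon_witness) we get O(escrow_policy).
With premise 8, O(escrow_policy ⊃ renew_charter), the K-axiom yields O(renew_charter).
So O(renew_charter) holds — renew_charter is obligatory. None of the other listed options is made obligatory by any chain of premises.

renew_charter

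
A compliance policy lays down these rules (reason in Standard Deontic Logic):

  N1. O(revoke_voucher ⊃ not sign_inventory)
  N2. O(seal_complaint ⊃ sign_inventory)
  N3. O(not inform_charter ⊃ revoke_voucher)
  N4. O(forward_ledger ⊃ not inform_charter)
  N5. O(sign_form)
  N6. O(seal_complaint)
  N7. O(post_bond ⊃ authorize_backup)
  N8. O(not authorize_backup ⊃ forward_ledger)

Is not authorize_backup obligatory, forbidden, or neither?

From premise 6 we have O(seal_complaint).
From O(seal_complaint) and premise 2, O(seal_complaint ⊃ sign_inventory), we obtain O(sign_inventory).
Premise 1 is O(revoke_voucher ⊃ not sign_inventory); contrapositively O(sign_inventory ⊃ not revoke_voucher). Since O(sign_inventory) holds, K gives O(not revoke_voucher).
Premise 3 is O(not inform_charter ⊃ revoke_voucher); contrapositively O(not revoke_voucher ⊃ inform_charter). Since O(not revoke_voucher) holds, K gives O(inform_charter).
Premise 4, O(forward_ledger ⊃ not inform_charter), contraposes to O(inform_charter ⊃ not forward_ledger); with O(inform_charter) we get O(not forward_ledger).
Premise 8, O(not authorize_backup ⊃ forward_ledger), contraposes to O(not forward_ledger ⊃ authorize_backup); with O(not forward_ledger) we get O(authorize_backup).
Premises 5, 7 do not contribute to this derivation.
Thus O(authorize_backup), which is F(not authorize_backup): not authorize_backup is forbidden.

Forbidden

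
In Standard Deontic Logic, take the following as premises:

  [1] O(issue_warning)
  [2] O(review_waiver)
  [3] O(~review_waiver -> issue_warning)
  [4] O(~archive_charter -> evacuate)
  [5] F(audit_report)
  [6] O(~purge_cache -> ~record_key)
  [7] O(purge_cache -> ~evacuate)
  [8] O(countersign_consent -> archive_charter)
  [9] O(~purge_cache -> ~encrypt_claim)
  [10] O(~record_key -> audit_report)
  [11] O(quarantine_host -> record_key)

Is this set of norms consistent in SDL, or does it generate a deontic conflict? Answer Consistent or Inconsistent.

Consistent

Premise 3 is O(~review_waiver -> issue_warning); even if O(issue_warning) held, inferring O(~review_waiver) would be affirming the consequent — invalid.
So O(~review_waiver) is not derivable, and the apparent clash with O(review_waiver) does not arise.
A world satisfying every obligation exists (e.g. archive_charter=true, audit_report=false, countersign_consent=false, encrypt_claim=false, evacuate=false, issue_warning=true, purge_cache=true, quarantine_host=false, record_key=true, review_waiver=true); no atom is both obligatory and forbidden, so the set is consistent.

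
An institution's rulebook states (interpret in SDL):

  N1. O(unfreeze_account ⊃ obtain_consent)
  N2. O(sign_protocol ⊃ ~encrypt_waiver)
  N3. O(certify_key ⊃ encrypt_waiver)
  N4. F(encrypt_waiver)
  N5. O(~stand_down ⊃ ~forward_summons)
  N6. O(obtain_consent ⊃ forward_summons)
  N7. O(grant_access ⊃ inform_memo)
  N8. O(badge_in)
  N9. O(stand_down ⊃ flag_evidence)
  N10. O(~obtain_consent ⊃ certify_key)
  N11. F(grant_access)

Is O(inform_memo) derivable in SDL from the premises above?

Premise 7 is O(grant_access ⊃ inform_memo), but O(grant_access) is not derivable from the premises, so it does not yield O(inform_memo).
No other premise forces O(inform_memo). An ideal world satisfying every premise can still have inform_memo false, so O(inform_memo) is not derivable.

No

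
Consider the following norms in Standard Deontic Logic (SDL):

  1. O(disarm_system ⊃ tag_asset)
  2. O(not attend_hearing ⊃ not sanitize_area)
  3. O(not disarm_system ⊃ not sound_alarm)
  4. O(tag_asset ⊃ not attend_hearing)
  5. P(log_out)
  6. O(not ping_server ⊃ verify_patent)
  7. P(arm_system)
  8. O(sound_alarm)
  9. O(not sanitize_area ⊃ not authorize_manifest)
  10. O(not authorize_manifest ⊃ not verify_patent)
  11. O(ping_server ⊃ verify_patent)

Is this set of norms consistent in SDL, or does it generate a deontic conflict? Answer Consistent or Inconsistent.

By case analysis on not ping_server: premise 6 gives O(not ping_server ⊃ verify_patent) and premise 11 gives O(ping_server ⊃ verify_patent), so O(verify_patent) either way.
The contrapositive of premise 10 (O(not authorize_manifest ⊃ not verify_patent)) is O(verify_patent ⊃ authorize_manifest), and O(verify_patent) is already established, so O(authorize_manifest).
Premise 9, O(not sanitize_area ⊃ not authorize_manifest), contraposes to O(authorize_manifest ⊃ sanitize_area); with O(authorize_manifest) we get O(sanitize_area).
Premise 2 is O(not attend_hearing ⊃ not sanitize_area); contrapositively O(sanitize_area ⊃ attend_hearing). Since O(sanitize_area) holds, K gives O(attend_hearing).
The contrapositive of premise 4 (O(tag_asset ⊃ not attend_hearing)) is O(attend_hearing ⊃ not tag_asset), and O(attend_hearing) is already established, so O(not tag_asset).
The contrapositive of premise 1 (O(disarm_system ⊃ tag_asset)) is O(not tag_asset ⊃ not disarm_system), and O(not tag_asset) is already established, so O(not disarm_system).
Premise 3 is O(not disarm_system ⊃ not sound_alarm); since O(not disarm_system), deontic closure gives O(not sound_alarm).
Yet premise 8 states O(sound_alarm).
We now have both O(not sound_alarm) and O(sound_alarm) — sound_alarm is simultaneously obligatory and forbidden, violating the D-axiom.

Inconsistent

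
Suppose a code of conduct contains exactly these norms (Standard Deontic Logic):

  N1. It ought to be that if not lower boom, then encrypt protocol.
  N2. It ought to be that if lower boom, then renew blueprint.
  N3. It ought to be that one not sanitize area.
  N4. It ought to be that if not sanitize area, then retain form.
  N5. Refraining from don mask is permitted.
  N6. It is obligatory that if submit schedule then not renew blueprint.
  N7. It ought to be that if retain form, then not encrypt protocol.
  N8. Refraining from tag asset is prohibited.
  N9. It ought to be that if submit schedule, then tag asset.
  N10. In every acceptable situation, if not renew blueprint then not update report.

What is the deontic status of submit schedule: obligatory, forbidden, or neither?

Premise 3 gives O(¬sanitize_area).
With premise 4, O(¬sanitize_area → retain_form), the K-axiom yields O(retain_form).
From O(retain_form) and premise 7, O(retain_form → ¬encrypt_protocol), we obtain O(¬encrypt_protocol).
The contrapositive of premise 1 (O(¬lower_boom → encrypt_protocol)) is O(¬encrypt_protocol → lower_boom), and O(¬encrypt_protocol) is already established, so O(lower_boom).
Applying K to premise 2 (O(lower_boom → renew_blueprint)) and O(lower_boom) yields O(renew_blueprint).
Premise 6 is O(submit_schedule → ¬renew_blueprint); contrapositively O(renew_blueprint → ¬submit_schedule). Since O(renew_blueprint) holds, K gives O(¬submit_schedule).
Premises 5, 8, 9, 10 do not contribute to this derivation.
Thus O(¬submit_schedule), which is F(submit_schedule): submit_schedule is forbidden.

Forbidden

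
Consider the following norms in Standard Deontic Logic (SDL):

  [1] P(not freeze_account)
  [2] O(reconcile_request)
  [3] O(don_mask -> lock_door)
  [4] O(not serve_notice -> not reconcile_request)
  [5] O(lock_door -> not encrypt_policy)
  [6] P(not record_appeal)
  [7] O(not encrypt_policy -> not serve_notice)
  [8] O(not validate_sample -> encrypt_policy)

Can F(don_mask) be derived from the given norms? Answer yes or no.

Yes

Premise 2 gives O(reconcile_request).
The contrapositive of premise 4 (O(not serve_notice -> not reconcile_request)) is O(reconcile_request -> serve_notice), and O(reconcile_request) is already established, so O(serve_notice).
The contrapositive of premise 7 (O(not encrypt_policy -> not serve_notice)) is O(serve_notice -> encrypt_policy), and O(serve_notice) is already established, so O(encrypt_policy).
Premise 5 is O(lock_door -> not encrypt_policy); contrapositively O(encrypt_policy -> not lock_door). Since O(encrypt_policy) holds, K gives O(not lock_door).
The contrapositive of premise 3 (O(don_mask -> lock_door)) is O(not lock_door -> not don_mask), and O(not lock_door) is already established, so O(not don_mask).
Premises 1, 6, 8 do not contribute to this derivation.
So O(not don_mask) holds, i.e. F(don_mask). The claim follows.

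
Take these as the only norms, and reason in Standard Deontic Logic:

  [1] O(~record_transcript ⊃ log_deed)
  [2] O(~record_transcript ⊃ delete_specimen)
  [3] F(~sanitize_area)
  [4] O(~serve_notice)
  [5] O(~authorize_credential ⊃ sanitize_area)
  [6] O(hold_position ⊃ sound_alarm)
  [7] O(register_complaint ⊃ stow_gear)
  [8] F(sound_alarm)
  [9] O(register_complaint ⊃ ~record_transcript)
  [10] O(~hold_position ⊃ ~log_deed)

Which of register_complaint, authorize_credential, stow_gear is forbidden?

register_complaint

Premise 8, F(sound_alarm), is equivalent to O(~sound_alarm).
Premise 6 is O(hold_position ⊃ sound_alarm); contrapositively O(~sound_alarm ⊃ ~hold_position). Since O(~sound_alarm) holds, K gives O(~hold_position).
With premise 10, O(~hold_position ⊃ ~log_deed), the K-axiom yields O(~log_deed).
Premise 1, O(~record_transcript ⊃ log_deed), contraposes to O(~log_deed ⊃ record_transcript); with O(~log_deed) we get O(record_transcript).
Premise 9, O(register_complaint ⊃ ~record_transcript), contraposes to O(record_transcript ⊃ ~register_complaint); with O(record_transcript) we get O(~register_complaint).
So O(~register_complaint) holds, i.e. register_complaint is forbidden. None of the other listed options is forbidden under the premises.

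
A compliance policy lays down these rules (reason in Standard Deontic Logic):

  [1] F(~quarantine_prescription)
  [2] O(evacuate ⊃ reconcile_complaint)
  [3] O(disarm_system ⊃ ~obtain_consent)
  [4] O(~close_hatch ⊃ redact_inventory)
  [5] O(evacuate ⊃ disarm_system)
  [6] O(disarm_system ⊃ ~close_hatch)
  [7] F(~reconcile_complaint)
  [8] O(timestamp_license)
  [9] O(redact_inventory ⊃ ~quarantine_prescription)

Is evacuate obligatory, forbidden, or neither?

Premise 1 is F(~quarantine_prescription), i.e. O(quarantine_prescription).
Premise 9, O(redact_inventory ⊃ ~quarantine_prescription), contraposes to O(quarantine_prescription ⊃ ~redact_inventory); with O(quarantine_prescription) we get O(~redact_inventory).
The contrapositive of premise 4 (O(~close_hatch ⊃ redact_inventory)) is O(~redact_inventory ⊃ close_hatch), and O(~redact_inventory) is already established, so O(close_hatch).
The contrapositive of premise 6 (O(disarm_system ⊃ ~close_hatch)) is O(close_hatch ⊃ ~disarm_system), and O(close_hatch) is already established, so O(~disarm_system).
The contrapositive of premise 5 (O(evacuate ⊃ disarm_system)) is O(~disarm_system ⊃ ~evacuate), and O(~disarm_system) is already established, so O(~evacuate).
Premises 2, 3, 7, 8 do not contribute to this derivation.
Thus O(~evacuate), which is F(evacuate): evacuate is forbidden.

Forbidden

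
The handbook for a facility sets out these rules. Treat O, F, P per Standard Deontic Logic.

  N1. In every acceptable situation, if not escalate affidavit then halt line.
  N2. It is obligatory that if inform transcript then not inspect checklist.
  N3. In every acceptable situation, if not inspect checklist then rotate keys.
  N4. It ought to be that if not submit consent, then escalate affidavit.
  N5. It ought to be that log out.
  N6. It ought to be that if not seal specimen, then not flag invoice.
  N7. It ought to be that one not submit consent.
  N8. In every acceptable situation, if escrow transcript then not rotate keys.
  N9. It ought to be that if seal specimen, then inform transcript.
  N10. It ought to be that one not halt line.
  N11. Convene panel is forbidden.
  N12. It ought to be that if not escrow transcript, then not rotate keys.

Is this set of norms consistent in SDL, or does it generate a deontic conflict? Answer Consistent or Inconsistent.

Consistent

Premise 1 is O(¬escalate_affidavit → halt_line), but O(¬escalate_affidavit) is not derivable from the premises, so it does not yield O(halt_line).
So O(halt_line) is not derivable, and the apparent clash with O(¬halt_line) does not arise.
A world satisfying every obligation exists (e.g. convene_panel=false, escalate_affidavit=true, escrow_transcript=false, flag_invoice=false, halt_line=false, inform_transcript=false, inspect_checklist=true, log_out=true, rotate_keys=false, seal_specimen=false, submit_consent=false); no atom is both obligatory and forbidden, so the set is consistent.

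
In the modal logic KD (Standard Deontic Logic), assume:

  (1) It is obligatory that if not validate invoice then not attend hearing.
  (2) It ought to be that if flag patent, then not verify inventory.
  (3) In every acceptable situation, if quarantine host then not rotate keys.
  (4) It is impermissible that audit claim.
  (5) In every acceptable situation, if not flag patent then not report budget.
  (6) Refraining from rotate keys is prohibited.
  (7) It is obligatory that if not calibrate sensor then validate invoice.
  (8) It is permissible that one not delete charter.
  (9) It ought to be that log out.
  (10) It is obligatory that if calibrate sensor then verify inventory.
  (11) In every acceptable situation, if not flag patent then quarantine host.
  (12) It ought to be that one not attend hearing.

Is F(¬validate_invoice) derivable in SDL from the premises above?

F(¬rotate_keys) at premise 6 means O(rotate_keys).
Premise 3 is O(quarantine_host → ¬rotate_keys); contrapositively O(rotate_keys → ¬quarantine_host). Since O(rotate_keys) holds, K gives O(¬quarantine_host).
Premise 11, O(¬flag_patent → quarantine_host), contraposes to O(¬quarantine_host → flag_patent); with O(¬quarantine_host) we get O(flag_patent).
Premise 2 is O(flag_patent → ¬verify_inventory); since O(flag_patent), deontic closure gives O(¬verify_inventory).
The contrapositive of premise 10 (O(calibrate_sensor → verify_inventory)) is O(¬verify_inventory → ¬calibrate_sensor), and O(¬verify_inventory) is already established, so O(¬calibrate_sensor).
With premise 7, O(¬calibrate_sensor → validate_invoice), the K-axiom yields O(validate_invoice).
Premises 1, 4, 5, 8, 9, 12 do not contribute to this derivation.
So O(validate_invoice) holds, i.e. F(¬validate_invoice). The claim follows.

Yes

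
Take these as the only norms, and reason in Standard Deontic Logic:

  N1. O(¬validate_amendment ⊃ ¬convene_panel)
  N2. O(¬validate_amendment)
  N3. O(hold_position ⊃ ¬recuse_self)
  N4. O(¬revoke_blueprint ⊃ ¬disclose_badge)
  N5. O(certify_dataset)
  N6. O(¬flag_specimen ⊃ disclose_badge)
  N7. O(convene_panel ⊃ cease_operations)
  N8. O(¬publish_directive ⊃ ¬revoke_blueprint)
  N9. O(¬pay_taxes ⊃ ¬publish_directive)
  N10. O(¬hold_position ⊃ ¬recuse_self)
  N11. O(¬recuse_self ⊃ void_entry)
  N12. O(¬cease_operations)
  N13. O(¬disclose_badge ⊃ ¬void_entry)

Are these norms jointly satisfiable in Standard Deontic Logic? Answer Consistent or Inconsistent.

Consistent

Premise 7 is O(convene_panel ⊃ cease_operations), but O(convene_panel) is not derivable from the premises, so it does not yield O(cease_operations).
So O(cease_operations) is not derivable, and the apparent clash with O(¬cease_operations) does not arise.
A world satisfying every obligation exists (e.g. cease_operations=false, certify_dataset=true, convene_panel=false, disclose_badge=true, flag_specimen=false, hold_position=false, pay_taxes=true, publish_directive=true, recuse_self=false, revoke_blueprint=true, validate_amendment=false, void_entry=true); no atom is both obligatory and forbidden, so the set is consistent.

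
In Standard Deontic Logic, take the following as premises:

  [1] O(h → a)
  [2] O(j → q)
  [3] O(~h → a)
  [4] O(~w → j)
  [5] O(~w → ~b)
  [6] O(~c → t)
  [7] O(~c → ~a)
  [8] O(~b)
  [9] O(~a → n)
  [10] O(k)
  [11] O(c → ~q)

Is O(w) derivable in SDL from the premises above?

Yes

Premises 3 and 1 cover both cases: O(~h → a) and O(h → a). Since ~h ∨ h is a tautology, O(a) follows.
Premise 7 is O(~c → ~a); contrapositively O(a → c). Since O(a) holds, K gives O(c).
Premise 11 is O(c → ~q); since O(c), deontic closure gives O(~q).
Premise 2 is O(j → q); contrapositively O(~q → ~j). Since O(~q) holds, K gives O(~j).
The contrapositive of premise 4 (O(~w → j)) is O(~j → w), and O(~j) is already established, so O(w).
Premises 5, 6, 8, 9, 10 do not contribute to this derivation.
So O(w) follows.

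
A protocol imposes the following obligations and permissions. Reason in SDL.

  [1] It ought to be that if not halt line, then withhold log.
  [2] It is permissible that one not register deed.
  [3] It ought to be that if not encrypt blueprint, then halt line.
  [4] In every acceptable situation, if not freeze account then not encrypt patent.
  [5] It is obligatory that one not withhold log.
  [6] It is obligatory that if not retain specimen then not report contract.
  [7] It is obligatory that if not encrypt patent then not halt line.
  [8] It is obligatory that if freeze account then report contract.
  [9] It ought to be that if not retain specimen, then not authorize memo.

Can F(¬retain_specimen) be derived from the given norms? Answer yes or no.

Yes

From premise 5 we have O(¬withhold_log).
The contrapositive of premise 1 (O(¬halt_line → withhold_log)) is O(¬withhold_log → halt_line), and O(¬withhold_log) is already established, so O(halt_line).
Premise 7, O(¬encrypt_patent → ¬halt_line), contraposes to O(halt_line → encrypt_patent); with O(halt_line) we get O(encrypt_patent).
Premise 4 is O(¬freeze_account → ¬encrypt_patent); contrapositively O(encrypt_patent → freeze_account). Since O(encrypt_patent) holds, K gives O(freeze_account).
With premise 8, O(freeze_account → report_contract), the K-axiom yields O(report_contract).
The contrapositive of premise 6 (O(¬retain_specimen → ¬report_contract)) is O(report_contract → retain_specimen), and O(report_contract) is already established, so O(retain_specimen).
Premises 2, 3, 9 do not contribute to this derivation.
So O(retain_specimen) holds, i.e. F(¬retain_specimen). The claim follows.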